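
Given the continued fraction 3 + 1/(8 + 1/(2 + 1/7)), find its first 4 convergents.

Using the convergent recurrence p_i = a_i*p_{i-1} + p_{i-2}, q_i = a_i*q_{i-1} + q_{i-2} with p_{-2}=0, p_{-1}=1, q_{-2}=1, q_{-1}=0:
  i=0: a_0=3, p_0 = 3*1 + 0 = 3, q_0 = 3*0 + 1 = 1.
  i=1: a_1=8, p_1 = 8*3 + 1 = 25, q_1 = 8*1 + 0 = 8.
  i=2: a_2=2, p_2 = 2*25 + 3 = 53, q_2 = 2*8 + 1 = 17.
  i=3: a_3=7, p_3 = 7*53 + 25 = 396, q_3 = 7*17 + 8 = 127.

3/1, 25/8, 53/17, 396/127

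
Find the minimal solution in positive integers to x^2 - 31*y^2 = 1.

(x, y) = (1520, 273)

First expand sqrt(31) as a continued fraction. With x_i = (sqrt(31) + m_i)/d_i and (m_0, d_0) = (0, 1): a_0 = floor(sqrt(31)) = 5, since 5^2 = 25 <= 31 < 36 = 6^2.
Iterate m_{i+1} = d_i*a_i - m_i, d_{i+1} = (31 - m_{i+1}^2)/d_i, a_{i+1} = floor((a_0 + m_{i+1})/d_{i+1}):
  m_1 = 1*5 - 0 = 5, d_1 = (31 - 5^2)/1 = 6/1 = 6, a_1 = floor((5 + 5)/6) = 1.
  m_2 = 6*1 - 5 = 1, d_2 = (31 - 1^2)/6 = 30/6 = 5, a_2 = floor((5 + 1)/5) = 1.
  m_3 = 5*1 - 1 = 4, d_3 = (31 - 4^2)/5 = 15/5 = 3, a_3 = floor((5 + 4)/3) = 3.
  m_4 = 3*3 - 4 = 5, d_4 = (31 - 5^2)/3 = 6/3 = 2, a_4 = floor((5 + 5)/2) = 5.
  m_5 = 2*5 - 5 = 5, d_5 = (31 - 5^2)/2 = 6/2 = 3, a_5 = floor((5 + 5)/3) = 3.
  m_6 = 3*3 - 5 = 4, d_6 = (31 - 4^2)/3 = 15/3 = 5, a_6 = floor((5 + 4)/5) = 1.
  m_7 = 5*1 - 4 = 1, d_7 = (31 - 1^2)/5 = 30/5 = 6, a_7 = floor((5 + 1)/6) = 1.
  m_8 = 6*1 - 1 = 5, d_8 = (31 - 5^2)/6 = 6/6 = 1, a_8 = floor((5 + 5)/1) = 10.
  m_9 = 1*10 - 5 = 5, d_9 = (31 - 5^2)/1 = 6/1 = 6: (m_9, d_9) = (m_1, d_1) = (5, 6), so from here the quotients repeat a_1, ..., a_8; the period length is 8.
So sqrt(31) = [5; (1, 1, 3, 5, 3, 1, 1, 10)] with period length k = 8.
k is even, so the fundamental solution of x^2 - 31y^2 = 1 is (p_{k-1}, q_{k-1}) = (p_7, q_7); compute convergents through index 7.
Convergents (p_i = a_i*p_{i-1} + p_{i-2}, q_i = a_i*q_{i-1} + q_{i-2} with p_{-2}=0, p_{-1}=1, q_{-2}=1, q_{-1}=0):
  i=0: a_0=5, p_0 = 5*1 + 0 = 5, q_0 = 5*0 + 1 = 1.
  i=1: a_1=1, p_1 = 1*5 + 1 = 6, q_1 = 1*1 + 0 = 1.
  i=2: a_2=1, p_2 = 1*6 + 5 = 11, q_2 = 1*1 + 1 = 2.
  i=3: a_3=3, p_3 = 3*11 + 6 = 39, q_3 = 3*2 + 1 = 7.
  i=4: a_4=5, p_4 = 5*39 + 11 = 206, q_4 = 5*7 + 2 = 37.
  i=5: a_5=3, p_5 = 3*206 + 39 = 657, q_5 = 3*37 + 7 = 118.
  i=6: a_6=1, p_6 = 1*657 + 206 = 863, q_6 = 1*118 + 37 = 155.
  i=7: a_7=1, p_7 = 1*863 + 657 = 1520, q_7 = 1*155 + 118 = 273.
Check: 1520^2 - 31*273^2 = 2310400 - 2310399 = 1, so (x, y) = (1520, 273) solves the equation, and by the theorem it is the least positive solution.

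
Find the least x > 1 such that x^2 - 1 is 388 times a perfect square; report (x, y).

First expand sqrt(388) as a continued fraction. With x_i = (sqrt(388) + m_i)/d_i and (m_0, d_0) = (0, 1): a_0 = floor(sqrt(388)) = 19, since 19^2 = 361 <= 388 < 400 = 20^2.
Iterate m_{i+1} = d_i*a_i - m_i, d_{i+1} = (388 - m_{i+1}^2)/d_i, a_{i+1} = floor((a_0 + m_{i+1})/d_{i+1}):
  m_1 = 1*19 - 0 = 19, d_1 = (388 - 19^2)/1 = 27/1 = 27, a_1 = floor((19 + 19)/27) = 1.
  m_2 = 27*1 - 19 = 8, d_2 = (388 - 8^2)/27 = 324/27 = 12, a_2 = floor((19 + 8)/12) = 2.
  m_3 = 12*2 - 8 = 16, d_3 = (388 - 16^2)/12 = 132/12 = 11, a_3 = floor((19 + 16)/11) = 3.
  m_4 = 11*3 - 16 = 17, d_4 = (388 - 17^2)/11 = 99/11 = 9, a_4 = floor((19 + 17)/9) = 4.
  m_5 = 9*4 - 17 = 19, d_5 = (388 - 19^2)/9 = 27/9 = 3, a_5 = floor((19 + 19)/3) = 12.
  m_6 = 3*12 - 19 = 17, d_6 = (388 - 17^2)/3 = 99/3 = 33, a_6 = floor((19 + 17)/33) = 1.
  m_7 = 33*1 - 17 = 16, d_7 = (388 - 16^2)/33 = 132/33 = 4, a_7 = floor((19 + 16)/4) = 8.
  m_8 = 4*8 - 16 = 16, d_8 = (388 - 16^2)/4 = 132/4 = 33, a_8 = floor((19 + 16)/33) = 1.
  m_9 = 33*1 - 16 = 17, d_9 = (388 - 17^2)/33 = 99/33 = 3, a_9 = floor((19 + 17)/3) = 12.
  m_10 = 3*12 - 17 = 19, d_10 = (388 - 19^2)/3 = 27/3 = 9, a_10 = floor((19 + 19)/9) = 4.
  m_11 = 9*4 - 19 = 17, d_11 = (388 - 17^2)/9 = 99/9 = 11, a_11 = floor((19 + 17)/11) = 3.
  m_12 = 11*3 - 17 = 16, d_12 = (388 - 16^2)/11 = 132/11 = 12, a_12 = floor((19 + 16)/12) = 2.
  m_13 = 12*2 - 16 = 8, d_13 = (388 - 8^2)/12 = 324/12 = 27, a_13 = floor((19 + 8)/27) = 1.
  m_14 = 27*1 - 8 = 19, d_14 = (388 - 19^2)/27 = 27/27 = 1, a_14 = floor((19 + 19)/1) = 38.
  m_15 = 1*38 - 19 = 19, d_15 = (388 - 19^2)/1 = 27/1 = 27: (m_15, d_15) = (m_1, d_1) = (19, 27), so from here the quotients repeat a_1, ..., a_14; the period length is 14.
So sqrt(388) = [19; (1, 2, 3, 4, 12, 1, 8, 1, 12, 4, 3, 2, 1, 38)] with period length k = 14.
k is even, so the fundamental solution of x^2 - 388y^2 = 1 is (p_{k-1}, q_{k-1}) = (p_13, q_13); compute convergents through index 13.
Convergents (p_i = a_i*p_{i-1} + p_{i-2}, q_i = a_i*q_{i-1} + q_{i-2} with p_{-2}=0, p_{-1}=1, q_{-2}=1, q_{-1}=0):
  i=0: a_0=19, p_0 = 19*1 + 0 = 19, q_0 = 19*0 + 1 = 1.
  i=1: a_1=1, p_1 = 1*19 + 1 = 20, q_1 = 1*1 + 0 = 1.
  i=2: a_2=2, p_2 = 2*20 + 19 = 59, q_2 = 2*1 + 1 = 3.
  i=3: a_3=3, p_3 = 3*59 + 20 = 197, q_3 = 3*3 + 1 = 10.
  i=4: a_4=4, p_4 = 4*197 + 59 = 847, q_4 = 4*10 + 3 = 43.
  i=5: a_5=12, p_5 = 12*847 + 197 = 10361, q_5 = 12*43 + 10 = 526.
  i=6: a_6=1, p_6 = 1*10361 + 847 = 11208, q_6 = 1*526 + 43 = 569.
  i=7: a_7=8, p_7 = 8*11208 + 10361 = 100025, q_7 = 8*569 + 526 = 5078.
  i=8: a_8=1, p_8 = 1*100025 + 11208 = 111233, q_8 = 1*5078 + 569 = 5647.
  i=9: a_9=12, p_9 = 12*111233 + 100025 = 1434821, q_9 = 12*5647 + 5078 = 72842.
  i=10: a_10=4, p_10 = 4*1434821 + 111233 = 5850517, q_10 = 4*72842 + 5647 = 297015.
  i=11: a_11=3, p_11 = 3*5850517 + 1434821 = 18986372, q_11 = 3*297015 + 72842 = 963887.
  i=12: a_12=2, p_12 = 2*18986372 + 5850517 = 43823261, q_12 = 2*963887 + 297015 = 2224789.
  i=13: a_13=1, p_13 = 1*43823261 + 18986372 = 62809633, q_13 = 1*2224789 + 963887 = 3188676.
Check: 62809633^2 - 388*3188676^2 = 3945049997594689 - 3945049997594688 = 1, so (x, y) = (62809633, 3188676) solves the equation, and by the theorem it is the least positive solution.

(x, y) = (62809633, 3188676)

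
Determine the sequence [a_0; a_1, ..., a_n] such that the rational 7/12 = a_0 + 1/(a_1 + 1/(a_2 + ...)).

Run the Euclidean algorithm on 7 and 12; the successive quotients are the partial quotients a_0, a_1, ... (each step inverts the fractional part left over by the previous one):
  7 = 0*12 + 7, so a_0 = 0.
  12 = 1*7 + 5, so a_1 = 1.
  7 = 1*5 + 2, so a_2 = 1.
  5 = 2*2 + 1, so a_3 = 2.
  2 = 2*1 + 0, so a_4 = 2.
The remainder reaches 0 after 5 divisions, so the expansion has 5 partial quotients, read off in order.

[0; 1, 1, 2, 2]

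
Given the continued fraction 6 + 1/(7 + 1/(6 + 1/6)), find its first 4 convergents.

Using the convergent recurrence p_i = a_i*p_{i-1} + p_{i-2}, q_i = a_i*q_{i-1} + q_{i-2} with p_{-2}=0, p_{-1}=1, q_{-2}=1, q_{-1}=0:
  i=0: a_0=6, p_0 = 6*1 + 0 = 6, q_0 = 6*0 + 1 = 1.
  i=1: a_1=7, p_1 = 7*6 + 1 = 43, q_1 = 7*1 + 0 = 7.
  i=2: a_2=6, p_2 = 6*43 + 6 = 264, q_2 = 6*7 + 1 = 43.
  i=3: a_3=6, p_3 = 6*264 + 43 = 1627, q_3 = 6*43 + 7 = 265.

6/1, 43/7, 264/43, 1627/265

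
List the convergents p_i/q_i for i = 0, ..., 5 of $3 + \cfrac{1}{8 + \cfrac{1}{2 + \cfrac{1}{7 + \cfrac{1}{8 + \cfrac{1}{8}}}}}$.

3/1, 25/8, 53/17, 396/127, 3221/1033, 26164/8391

Using the convergent recurrence p_i = a_i*p_{i-1} + p_{i-2}, q_i = a_i*q_{i-1} + q_{i-2} with p_{-2}=0, p_{-1}=1, q_{-2}=1, q_{-1}=0:
  i=0: a_0=3, p_0 = 3*1 + 0 = 3, q_0 = 3*0 + 1 = 1.
  i=1: a_1=8, p_1 = 8*3 + 1 = 25, q_1 = 8*1 + 0 = 8.
  i=2: a_2=2, p_2 = 2*25 + 3 = 53, q_2 = 2*8 + 1 = 17.
  i=3: a_3=7, p_3 = 7*53 + 25 = 396, q_3 = 7*17 + 8 = 127.
  i=4: a_4=8, p_4 = 8*396 + 53 = 3221, q_4 = 8*127 + 17 = 1033.
  i=5: a_5=8, p_5 = 8*3221 + 396 = 26164, q_5 = 8*1033 + 127 = 8391.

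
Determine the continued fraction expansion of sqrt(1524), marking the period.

[39; (26, 78)]

Write x_i = (sqrt(1524) + m_i)/d_i with (m_0, d_0) = (0, 1). a_0 = floor(sqrt(1524)) = 39, since 39^2 = 1521 <= 1524 < 1600 = 40^2.
Iterate m_{i+1} = d_i*a_i - m_i, d_{i+1} = (1524 - m_{i+1}^2)/d_i, a_{i+1} = floor((a_0 + m_{i+1})/d_{i+1}):
  m_1 = 1*39 - 0 = 39, d_1 = (1524 - 39^2)/1 = 3/1 = 3, a_1 = floor((39 + 39)/3) = 26.
  m_2 = 3*26 - 39 = 39, d_2 = (1524 - 39^2)/3 = 3/3 = 1, a_2 = floor((39 + 39)/1) = 78.
  m_3 = 1*78 - 39 = 39, d_3 = (1524 - 39^2)/1 = 3/1 = 3: (m_3, d_3) = (m_1, d_1) = (39, 3), so from here the quotients repeat a_1, a_2; the period length is 2.
Hence the expansion of sqrt(1524) is a_0 = 39 followed by the repeating block 26, 78 (period 2).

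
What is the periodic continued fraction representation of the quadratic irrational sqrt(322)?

[17; (1, 16, 1, 34)]

Write x_i = (sqrt(322) + m_i)/d_i with (m_0, d_0) = (0, 1). a_0 = floor(sqrt(322)) = 17, since 17^2 = 289 <= 322 < 324 = 18^2.
Iterate m_{i+1} = d_i*a_i - m_i, d_{i+1} = (322 - m_{i+1}^2)/d_i, a_{i+1} = floor((a_0 + m_{i+1})/d_{i+1}):
  m_1 = 1*17 - 0 = 17, d_1 = (322 - 17^2)/1 = 33/1 = 33, a_1 = floor((17 + 17)/33) = 1.
  m_2 = 33*1 - 17 = 16, d_2 = (322 - 16^2)/33 = 66/33 = 2, a_2 = floor((17 + 16)/2) = 16.
  m_3 = 2*16 - 16 = 16, d_3 = (322 - 16^2)/2 = 66/2 = 33, a_3 = floor((17 + 16)/33) = 1.
  m_4 = 33*1 - 16 = 17, d_4 = (322 - 17^2)/33 = 33/33 = 1, a_4 = floor((17 + 17)/1) = 34.
  m_5 = 1*34 - 17 = 17, d_5 = (322 - 17^2)/1 = 33/1 = 33: (m_5, d_5) = (m_1, d_1) = (17, 33), so from here the quotients repeat a_1, ..., a_4; the period length is 4.
Hence the expansion of sqrt(322) is a_0 = 17 followed by the repeating block 1, 16, 1, 34 (period 4).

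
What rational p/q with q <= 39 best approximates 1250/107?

257/22

Expand x = 1250/107 as a continued fraction with the Euclidean algorithm:
  1250 = 11*107 + 73, so a_0 = 11.
  107 = 1*73 + 34, so a_1 = 1.
  73 = 2*34 + 5, so a_2 = 2.
  34 = 6*5 + 4, so a_3 = 6.
  5 = 1*4 + 1, so a_4 = 1.
  4 = 4*1 + 0, so a_5 = 4.
so x = [11; 1, 2, 6, 1, 4].
Convergents (p_i = a_i*p_{i-1} + p_{i-2}, q_i = a_i*q_{i-1} + q_{i-2} with p_{-2}=0, p_{-1}=1, q_{-2}=1, q_{-1}=0), until the denominator exceeds 39:
  i=0: a_0=11, p_0 = 11*1 + 0 = 11, q_0 = 11*0 + 1 = 1.
  i=1: a_1=1, p_1 = 1*11 + 1 = 12, q_1 = 1*1 + 0 = 1.
  i=2: a_2=2, p_2 = 2*12 + 11 = 35, q_2 = 2*1 + 1 = 3.
  i=3: a_3=6, p_3 = 6*35 + 12 = 222, q_3 = 6*3 + 1 = 19.
  i=4: a_4=1, p_4 = 1*222 + 35 = 257, q_4 = 1*19 + 3 = 22.
  i=5: a_5=4, p_5 = 4*257 + 222 = 1250, q_5 = 4*22 + 19 = 107.
q_5 = 107 > 39, so the last convergent with denominator <= 39 is p_4/q_4 = 257/22.
The closest fraction with denominator <= 39 is either p_4/q_4 or the intermediate fraction (k*p_4 + p_3)/(k*q_4 + q_3) with the largest k >= 1 whose denominator stays <= 39; these approach x as k grows, and every other convergent or intermediate fraction in range is farther away.
Largest k: floor((39 - q_3)/q_4) = floor((39 - 19)/22) = 0.
Since k = 0, no intermediate fraction beyond p_4/q_4 has denominator <= 39, so the convergent 257/22 is the closest (its error is |1250*22 - 257*107|/(107*22) = 1/2354).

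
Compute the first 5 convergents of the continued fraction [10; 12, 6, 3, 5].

10/1, 121/12, 736/73, 2329/231, 12381/1228

Using the convergent recurrence p_i = a_i*p_{i-1} + p_{i-2}, q_i = a_i*q_{i-1} + q_{i-2} with p_{-2}=0, p_{-1}=1, q_{-2}=1, q_{-1}=0:
  i=0: a_0=10, p_0 = 10*1 + 0 = 10, q_0 = 10*0 + 1 = 1.
  i=1: a_1=12, p_1 = 12*10 + 1 = 121, q_1 = 12*1 + 0 = 12.
  i=2: a_2=6, p_2 = 6*121 + 10 = 736, q_2 = 6*12 + 1 = 73.
  i=3: a_3=3, p_3 = 3*736 + 121 = 2329, q_3 = 3*73 + 12 = 231.
  i=4: a_4=5, p_4 = 5*2329 + 736 = 12381, q_4 = 5*231 + 73 = 1228.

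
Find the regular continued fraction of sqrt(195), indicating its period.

[13; (1, 26)]

Write x_i = (sqrt(195) + m_i)/d_i with (m_0, d_0) = (0, 1). a_0 = floor(sqrt(195)) = 13, since 13^2 = 169 <= 195 < 196 = 14^2.
Iterate m_{i+1} = d_i*a_i - m_i, d_{i+1} = (195 - m_{i+1}^2)/d_i, a_{i+1} = floor((a_0 + m_{i+1})/d_{i+1}):
  m_1 = 1*13 - 0 = 13, d_1 = (195 - 13^2)/1 = 26/1 = 26, a_1 = floor((13 + 13)/26) = 1.
  m_2 = 26*1 - 13 = 13, d_2 = (195 - 13^2)/26 = 26/26 = 1, a_2 = floor((13 + 13)/1) = 26.
  m_3 = 1*26 - 13 = 13, d_3 = (195 - 13^2)/1 = 26/1 = 26: (m_3, d_3) = (m_1, d_1) = (13, 26), so from here the quotients repeat a_1, a_2; the period length is 2.
Hence the expansion of sqrt(195) is a_0 = 13 followed by the repeating block 1, 26 (period 2).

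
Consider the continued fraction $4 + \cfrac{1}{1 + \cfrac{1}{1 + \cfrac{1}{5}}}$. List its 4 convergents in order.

Using the convergent recurrence p_i = a_i*p_{i-1} + p_{i-2}, q_i = a_i*q_{i-1} + q_{i-2} with p_{-2}=0, p_{-1}=1, q_{-2}=1, q_{-1}=0:
  i=0: a_0=4, p_0 = 4*1 + 0 = 4, q_0 = 4*0 + 1 = 1.
  i=1: a_1=1, p_1 = 1*4 + 1 = 5, q_1 = 1*1 + 0 = 1.
  i=2: a_2=1, p_2 = 1*5 + 4 = 9, q_2 = 1*1 + 1 = 2.
  i=3: a_3=5, p_3 = 5*9 + 5 = 50, q_3 = 5*2 + 1 = 11.

4/1, 5/1, 9/2, 50/11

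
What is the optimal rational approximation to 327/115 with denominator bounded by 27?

54/19

Expand x = 327/115 as a continued fraction with the Euclidean algorithm:
  327 = 2*115 + 97, so a_0 = 2.
  115 = 1*97 + 18, so a_1 = 1.
  97 = 5*18 + 7, so a_2 = 5.
  18 = 2*7 + 4, so a_3 = 2.
  7 = 1*4 + 3, so a_4 = 1.
  4 = 1*3 + 1, so a_5 = 1.
  3 = 3*1 + 0, so a_6 = 3.
so x = [2; 1, 5, 2, 1, 1, 3].
Convergents (p_i = a_i*p_{i-1} + p_{i-2}, q_i = a_i*q_{i-1} + q_{i-2} with p_{-2}=0, p_{-1}=1, q_{-2}=1, q_{-1}=0), until the denominator exceeds 27:
  i=0: a_0=2, p_0 = 2*1 + 0 = 2, q_0 = 2*0 + 1 = 1.
  i=1: a_1=1, p_1 = 1*2 + 1 = 3, q_1 = 1*1 + 0 = 1.
  i=2: a_2=5, p_2 = 5*3 + 2 = 17, q_2 = 5*1 + 1 = 6.
  i=3: a_3=2, p_3 = 2*17 + 3 = 37, q_3 = 2*6 + 1 = 13.
  i=4: a_4=1, p_4 = 1*37 + 17 = 54, q_4 = 1*13 + 6 = 19.
  i=5: a_5=1, p_5 = 1*54 + 37 = 91, q_5 = 1*19 + 13 = 32.
q_5 = 32 > 27, so the last convergent with denominator <= 27 is p_4/q_4 = 54/19.
The closest fraction with denominator <= 27 is either p_4/q_4 or the intermediate fraction (k*p_4 + p_3)/(k*q_4 + q_3) with the largest k >= 1 whose denominator stays <= 27; these approach x as k grows, and every other convergent or intermediate fraction in range is farther away.
Largest k: floor((27 - q_3)/q_4) = floor((27 - 13)/19) = 0.
Since k = 0, no intermediate fraction beyond p_4/q_4 has denominator <= 27, so the convergent 54/19 is the closest (its error is |327*19 - 54*115|/(115*19) = 3/2185).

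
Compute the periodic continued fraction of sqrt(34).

[5; (1, 4, 1, 10)]

Write x_i = (sqrt(34) + m_i)/d_i with (m_0, d_0) = (0, 1). a_0 = floor(sqrt(34)) = 5, since 5^2 = 25 <= 34 < 36 = 6^2.
Iterate m_{i+1} = d_i*a_i - m_i, d_{i+1} = (34 - m_{i+1}^2)/d_i, a_{i+1} = floor((a_0 + m_{i+1})/d_{i+1}):
  m_1 = 1*5 - 0 = 5, d_1 = (34 - 5^2)/1 = 9/1 = 9, a_1 = floor((5 + 5)/9) = 1.
  m_2 = 9*1 - 5 = 4, d_2 = (34 - 4^2)/9 = 18/9 = 2, a_2 = floor((5 + 4)/2) = 4.
  m_3 = 2*4 - 4 = 4, d_3 = (34 - 4^2)/2 = 18/2 = 9, a_3 = floor((5 + 4)/9) = 1.
  m_4 = 9*1 - 4 = 5, d_4 = (34 - 5^2)/9 = 9/9 = 1, a_4 = floor((5 + 5)/1) = 10.
  m_5 = 1*10 - 5 = 5, d_5 = (34 - 5^2)/1 = 9/1 = 9: (m_5, d_5) = (m_1, d_1) = (5, 9), so from here the quotients repeat a_1, ..., a_4; the period length is 4.
Hence the expansion of sqrt(34) is a_0 = 5 followed by the repeating block 1, 4, 1, 10 (period 4).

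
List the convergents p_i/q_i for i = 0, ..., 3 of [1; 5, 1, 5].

1/1, 6/5, 7/6, 41/35

Using the convergent recurrence p_i = a_i*p_{i-1} + p_{i-2}, q_i = a_i*q_{i-1} + q_{i-2} with p_{-2}=0, p_{-1}=1, q_{-2}=1, q_{-1}=0:
  i=0: a_0=1, p_0 = 1*1 + 0 = 1, q_0 = 1*0 + 1 = 1.
  i=1: a_1=5, p_1 = 5*1 + 1 = 6, q_1 = 5*1 + 0 = 5.
  i=2: a_2=1, p_2 = 1*6 + 1 = 7, q_2 = 1*5 + 1 = 6.
  i=3: a_3=5, p_3 = 5*7 + 6 = 41, q_3 = 5*6 + 5 = 35.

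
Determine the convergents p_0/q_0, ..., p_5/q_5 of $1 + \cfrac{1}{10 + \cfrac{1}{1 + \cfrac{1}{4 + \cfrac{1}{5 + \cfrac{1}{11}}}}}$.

1/1, 11/10, 12/11, 59/54, 307/281, 3436/3145

Using the convergent recurrence p_i = a_i*p_{i-1} + p_{i-2}, q_i = a_i*q_{i-1} + q_{i-2} with p_{-2}=0, p_{-1}=1, q_{-2}=1, q_{-1}=0:
  i=0: a_0=1, p_0 = 1*1 + 0 = 1, q_0 = 1*0 + 1 = 1.
  i=1: a_1=10, p_1 = 10*1 + 1 = 11, q_1 = 10*1 + 0 = 10.
  i=2: a_2=1, p_2 = 1*11 + 1 = 12, q_2 = 1*10 + 1 = 11.
  i=3: a_3=4, p_3 = 4*12 + 11 = 59, q_3 = 4*11 + 10 = 54.
  i=4: a_4=5, p_4 = 5*59 + 12 = 307, q_4 = 5*54 + 11 = 281.
  i=5: a_5=11, p_5 = 11*307 + 59 = 3436, q_5 = 11*281 + 54 = 3145.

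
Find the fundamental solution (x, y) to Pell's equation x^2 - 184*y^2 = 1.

First expand sqrt(184) as a continued fraction. With x_i = (sqrt(184) + m_i)/d_i and (m_0, d_0) = (0, 1): a_0 = floor(sqrt(184)) = 13, since 13^2 = 169 <= 184 < 196 = 14^2.
Iterate m_{i+1} = d_i*a_i - m_i, d_{i+1} = (184 - m_{i+1}^2)/d_i, a_{i+1} = floor((a_0 + m_{i+1})/d_{i+1}):
  m_1 = 1*13 - 0 = 13, d_1 = (184 - 13^2)/1 = 15/1 = 15, a_1 = floor((13 + 13)/15) = 1.
  m_2 = 15*1 - 13 = 2, d_2 = (184 - 2^2)/15 = 180/15 = 12, a_2 = floor((13 + 2)/12) = 1.
  m_3 = 12*1 - 2 = 10, d_3 = (184 - 10^2)/12 = 84/12 = 7, a_3 = floor((13 + 10)/7) = 3.
  m_4 = 7*3 - 10 = 11, d_4 = (184 - 11^2)/7 = 63/7 = 9, a_4 = floor((13 + 11)/9) = 2.
  m_5 = 9*2 - 11 = 7, d_5 = (184 - 7^2)/9 = 135/9 = 15, a_5 = floor((13 + 7)/15) = 1.
  m_6 = 15*1 - 7 = 8, d_6 = (184 - 8^2)/15 = 120/15 = 8, a_6 = floor((13 + 8)/8) = 2.
  m_7 = 8*2 - 8 = 8, d_7 = (184 - 8^2)/8 = 120/8 = 15, a_7 = floor((13 + 8)/15) = 1.
  m_8 = 15*1 - 8 = 7, d_8 = (184 - 7^2)/15 = 135/15 = 9, a_8 = floor((13 + 7)/9) = 2.
  m_9 = 9*2 - 7 = 11, d_9 = (184 - 11^2)/9 = 63/9 = 7, a_9 = floor((13 + 11)/7) = 3.
  m_10 = 7*3 - 11 = 10, d_10 = (184 - 10^2)/7 = 84/7 = 12, a_10 = floor((13 + 10)/12) = 1.
  m_11 = 12*1 - 10 = 2, d_11 = (184 - 2^2)/12 = 180/12 = 15, a_11 = floor((13 + 2)/15) = 1.
  m_12 = 15*1 - 2 = 13, d_12 = (184 - 13^2)/15 = 15/15 = 1, a_12 = floor((13 + 13)/1) = 26.
  m_13 = 1*26 - 13 = 13, d_13 = (184 - 13^2)/1 = 15/1 = 15: (m_13, d_13) = (m_1, d_1) = (13, 15), so from here the quotients repeat a_1, ..., a_12; the period length is 12.
So sqrt(184) = [13; (1, 1, 3, 2, 1, 2, 1, 2, 3, 1, 1, 26)] with period length k = 12.
k is even, so the fundamental solution of x^2 - 184y^2 = 1 is (p_{k-1}, q_{k-1}) = (p_11, q_11); compute convergents through index 11.
Convergents (p_i = a_i*p_{i-1} + p_{i-2}, q_i = a_i*q_{i-1} + q_{i-2} with p_{-2}=0, p_{-1}=1, q_{-2}=1, q_{-1}=0):
  i=0: a_0=13, p_0 = 13*1 + 0 = 13, q_0 = 13*0 + 1 = 1.
  i=1: a_1=1, p_1 = 1*13 + 1 = 14, q_1 = 1*1 + 0 = 1.
  i=2: a_2=1, p_2 = 1*14 + 13 = 27, q_2 = 1*1 + 1 = 2.
  i=3: a_3=3, p_3 = 3*27 + 14 = 95, q_3 = 3*2 + 1 = 7.
  i=4: a_4=2, p_4 = 2*95 + 27 = 217, q_4 = 2*7 + 2 = 16.
  i=5: a_5=1, p_5 = 1*217 + 95 = 312, q_5 = 1*16 + 7 = 23.
  i=6: a_6=2, p_6 = 2*312 + 217 = 841, q_6 = 2*23 + 16 = 62.
  i=7: a_7=1, p_7 = 1*841 + 312 = 1153, q_7 = 1*62 + 23 = 85.
  i=8: a_8=2, p_8 = 2*1153 + 841 = 3147, q_8 = 2*85 + 62 = 232.
  i=9: a_9=3, p_9 = 3*3147 + 1153 = 10594, q_9 = 3*232 + 85 = 781.
  i=10: a_10=1, p_10 = 1*10594 + 3147 = 13741, q_10 = 1*781 + 232 = 1013.
  i=11: a_11=1, p_11 = 1*13741 + 10594 = 24335, q_11 = 1*1013 + 781 = 1794.
Check: 24335^2 - 184*1794^2 = 592192225 - 592192224 = 1, so (x, y) = (24335, 1794) solves the equation, and by the theorem it is the least positive solution.

(x, y) = (24335, 1794)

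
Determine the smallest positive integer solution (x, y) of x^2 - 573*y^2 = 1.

(x, y) = (383, 16)

First expand sqrt(573) as a continued fraction. With x_i = (sqrt(573) + m_i)/d_i and (m_0, d_0) = (0, 1): a_0 = floor(sqrt(573)) = 23, since 23^2 = 529 <= 573 < 576 = 24^2.
Iterate m_{i+1} = d_i*a_i - m_i, d_{i+1} = (573 - m_{i+1}^2)/d_i, a_{i+1} = floor((a_0 + m_{i+1})/d_{i+1}):
  m_1 = 1*23 - 0 = 23, d_1 = (573 - 23^2)/1 = 44/1 = 44, a_1 = floor((23 + 23)/44) = 1.
  m_2 = 44*1 - 23 = 21, d_2 = (573 - 21^2)/44 = 132/44 = 3, a_2 = floor((23 + 21)/3) = 14.
  m_3 = 3*14 - 21 = 21, d_3 = (573 - 21^2)/3 = 132/3 = 44, a_3 = floor((23 + 21)/44) = 1.
  m_4 = 44*1 - 21 = 23, d_4 = (573 - 23^2)/44 = 44/44 = 1, a_4 = floor((23 + 23)/1) = 46.
  m_5 = 1*46 - 23 = 23, d_5 = (573 - 23^2)/1 = 44/1 = 44: (m_5, d_5) = (m_1, d_1) = (23, 44), so from here the quotients repeat a_1, ..., a_4; the period length is 4.
So sqrt(573) = [23; (1, 14, 1, 46)] with period length k = 4.
k is even, so the fundamental solution of x^2 - 573y^2 = 1 is (p_{k-1}, q_{k-1}) = (p_3, q_3); compute convergents through index 3.
Convergents (p_i = a_i*p_{i-1} + p_{i-2}, q_i = a_i*q_{i-1} + q_{i-2} with p_{-2}=0, p_{-1}=1, q_{-2}=1, q_{-1}=0):
  i=0: a_0=23, p_0 = 23*1 + 0 = 23, q_0 = 23*0 + 1 = 1.
  i=1: a_1=1, p_1 = 1*23 + 1 = 24, q_1 = 1*1 + 0 = 1.
  i=2: a_2=14, p_2 = 14*24 + 23 = 359, q_2 = 14*1 + 1 = 15.
  i=3: a_3=1, p_3 = 1*359 + 24 = 383, q_3 = 1*15 + 1 = 16.
Check: 383^2 - 573*16^2 = 146689 - 146688 = 1, so (x, y) = (383, 16) solves the equation, and by the theorem it is the least positive solution.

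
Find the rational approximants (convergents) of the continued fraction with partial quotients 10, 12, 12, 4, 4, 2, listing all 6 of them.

Using the convergent recurrence p_i = a_i*p_{i-1} + p_{i-2}, q_i = a_i*q_{i-1} + q_{i-2} with p_{-2}=0, p_{-1}=1, q_{-2}=1, q_{-1}=0:
  i=0: a_0=10, p_0 = 10*1 + 0 = 10, q_0 = 10*0 + 1 = 1.
  i=1: a_1=12, p_1 = 12*10 + 1 = 121, q_1 = 12*1 + 0 = 12.
  i=2: a_2=12, p_2 = 12*121 + 10 = 1462, q_2 = 12*12 + 1 = 145.
  i=3: a_3=4, p_3 = 4*1462 + 121 = 5969, q_3 = 4*145 + 12 = 592.
  i=4: a_4=4, p_4 = 4*5969 + 1462 = 25338, q_4 = 4*592 + 145 = 2513.
  i=5: a_5=2, p_5 = 2*25338 + 5969 = 56645, q_5 = 2*2513 + 592 = 5618.

10/1, 121/12, 1462/145, 5969/592, 25338/2513, 56645/5618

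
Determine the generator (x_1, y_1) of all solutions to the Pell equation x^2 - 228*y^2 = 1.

(x, y) = (151, 10)

First expand sqrt(228) as a continued fraction. With x_i = (sqrt(228) + m_i)/d_i and (m_0, d_0) = (0, 1): a_0 = floor(sqrt(228)) = 15, since 15^2 = 225 <= 228 < 256 = 16^2.
Iterate m_{i+1} = d_i*a_i - m_i, d_{i+1} = (228 - m_{i+1}^2)/d_i, a_{i+1} = floor((a_0 + m_{i+1})/d_{i+1}):
  m_1 = 1*15 - 0 = 15, d_1 = (228 - 15^2)/1 = 3/1 = 3, a_1 = floor((15 + 15)/3) = 10.
  m_2 = 3*10 - 15 = 15, d_2 = (228 - 15^2)/3 = 3/3 = 1, a_2 = floor((15 + 15)/1) = 30.
  m_3 = 1*30 - 15 = 15, d_3 = (228 - 15^2)/1 = 3/1 = 3: (m_3, d_3) = (m_1, d_1) = (15, 3), so from here the quotients repeat a_1, a_2; the period length is 2.
So sqrt(228) = [15; (10, 30)] with period length k = 2.
k is even, so the fundamental solution of x^2 - 228y^2 = 1 is (p_{k-1}, q_{k-1}) = (p_1, q_1); compute convergents through index 1.
Convergents (p_i = a_i*p_{i-1} + p_{i-2}, q_i = a_i*q_{i-1} + q_{i-2} with p_{-2}=0, p_{-1}=1, q_{-2}=1, q_{-1}=0):
  i=0: a_0=15, p_0 = 15*1 + 0 = 15, q_0 = 15*0 + 1 = 1.
  i=1: a_1=10, p_1 = 10*15 + 1 = 151, q_1 = 10*1 + 0 = 10.
Check: 151^2 - 228*10^2 = 22801 - 22800 = 1, so (x, y) = (151, 10) solves the equation, and by the theorem it is the least positive solution.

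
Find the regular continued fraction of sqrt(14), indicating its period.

Write x_i = (sqrt(14) + m_i)/d_i with (m_0, d_0) = (0, 1). a_0 = floor(sqrt(14)) = 3, since 3^2 = 9 <= 14 < 16 = 4^2.
Iterate m_{i+1} = d_i*a_i - m_i, d_{i+1} = (14 - m_{i+1}^2)/d_i, a_{i+1} = floor((a_0 + m_{i+1})/d_{i+1}):
  m_1 = 1*3 - 0 = 3, d_1 = (14 - 3^2)/1 = 5/1 = 5, a_1 = floor((3 + 3)/5) = 1.
  m_2 = 5*1 - 3 = 2, d_2 = (14 - 2^2)/5 = 10/5 = 2, a_2 = floor((3 + 2)/2) = 2.
  m_3 = 2*2 - 2 = 2, d_3 = (14 - 2^2)/2 = 10/2 = 5, a_3 = floor((3 + 2)/5) = 1.
  m_4 = 5*1 - 2 = 3, d_4 = (14 - 3^2)/5 = 5/5 = 1, a_4 = floor((3 + 3)/1) = 6.
  m_5 = 1*6 - 3 = 3, d_5 = (14 - 3^2)/1 = 5/1 = 5: (m_5, d_5) = (m_1, d_1) = (3, 5), so from here the quotients repeat a_1, ..., a_4; the period length is 4.
Hence the expansion of sqrt(14) is a_0 = 3 followed by the repeating block 1, 2, 1, 6 (period 4).

[3; (1, 2, 1, 6)]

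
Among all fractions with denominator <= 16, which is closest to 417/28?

134/9

Expand x = 417/28 as a continued fraction with the Euclidean algorithm:
  417 = 14*28 + 25, so a_0 = 14.
  28 = 1*25 + 3, so a_1 = 1.
  25 = 8*3 + 1, so a_2 = 8.
  3 = 3*1 + 0, so a_3 = 3.
so x = [14; 1, 8, 3].
Convergents (p_i = a_i*p_{i-1} + p_{i-2}, q_i = a_i*q_{i-1} + q_{i-2} with p_{-2}=0, p_{-1}=1, q_{-2}=1, q_{-1}=0), until the denominator exceeds 16:
  i=0: a_0=14, p_0 = 14*1 + 0 = 14, q_0 = 14*0 + 1 = 1.
  i=1: a_1=1, p_1 = 1*14 + 1 = 15, q_1 = 1*1 + 0 = 1.
  i=2: a_2=8, p_2 = 8*15 + 14 = 134, q_2 = 8*1 + 1 = 9.
  i=3: a_3=3, p_3 = 3*134 + 15 = 417, q_3 = 3*9 + 1 = 28.
q_3 = 28 > 16, so the last convergent with denominator <= 16 is p_2/q_2 = 134/9.
The closest fraction with denominator <= 16 is either p_2/q_2 or the intermediate fraction (k*p_2 + p_1)/(k*q_2 + q_1) with the largest k >= 1 whose denominator stays <= 16; these approach x as k grows, and every other convergent or intermediate fraction in range is farther away.
Largest k: floor((16 - q_1)/q_2) = floor((16 - 1)/9) = 1.
That gives (1*134 + 15)/(1*9 + 1) = 149/10.
Compare the errors: |x - 134/9| = |417*9 - 134*28|/(28*9) = 1/252, and |x - 149/10| = |417*10 - 149*28|/(28*10) = 2/280.
Cross-multiplying, 1*280 = 280 < 504 = 2*252, so 1/252 is smaller: the convergent 134/9 is closer to x than 149/10.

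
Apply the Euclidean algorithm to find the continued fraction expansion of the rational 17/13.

Run the Euclidean algorithm on 17 and 13; the successive quotients are the partial quotients a_0, a_1, ... (each step inverts the fractional part left over by the previous one):
  17 = 1*13 + 4, so a_0 = 1.
  13 = 3*4 + 1, so a_1 = 3.
  4 = 4*1 + 0, so a_2 = 4.
The remainder reaches 0 after 3 divisions, so the expansion has 3 partial quotients, read off in order.

[1; 3, 4]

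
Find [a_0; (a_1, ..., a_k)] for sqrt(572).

Write x_i = (sqrt(572) + m_i)/d_i with (m_0, d_0) = (0, 1). a_0 = floor(sqrt(572)) = 23, since 23^2 = 529 <= 572 < 576 = 24^2.
Iterate m_{i+1} = d_i*a_i - m_i, d_{i+1} = (572 - m_{i+1}^2)/d_i, a_{i+1} = floor((a_0 + m_{i+1})/d_{i+1}):
  m_1 = 1*23 - 0 = 23, d_1 = (572 - 23^2)/1 = 43/1 = 43, a_1 = floor((23 + 23)/43) = 1.
  m_2 = 43*1 - 23 = 20, d_2 = (572 - 20^2)/43 = 172/43 = 4, a_2 = floor((23 + 20)/4) = 10.
  m_3 = 4*10 - 20 = 20, d_3 = (572 - 20^2)/4 = 172/4 = 43, a_3 = floor((23 + 20)/43) = 1.
  m_4 = 43*1 - 20 = 23, d_4 = (572 - 23^2)/43 = 43/43 = 1, a_4 = floor((23 + 23)/1) = 46.
  m_5 = 1*46 - 23 = 23, d_5 = (572 - 23^2)/1 = 43/1 = 43: (m_5, d_5) = (m_1, d_1) = (23, 43), so from here the quotients repeat a_1, ..., a_4; the period length is 4.
Hence the expansion of sqrt(572) is a_0 = 23 followed by the repeating block 1, 10, 1, 46 (period 4).

[23; (1, 10, 1, 46)]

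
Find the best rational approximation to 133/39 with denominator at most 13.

41/12

Expand x = 133/39 as a continued fraction with the Euclidean algorithm:
  133 = 3*39 + 16, so a_0 = 3.
  39 = 2*16 + 7, so a_1 = 2.
  16 = 2*7 + 2, so a_2 = 2.
  7 = 3*2 + 1, so a_3 = 3.
  2 = 2*1 + 0, so a_4 = 2.
so x = [3; 2, 2, 3, 2].
Convergents (p_i = a_i*p_{i-1} + p_{i-2}, q_i = a_i*q_{i-1} + q_{i-2} with p_{-2}=0, p_{-1}=1, q_{-2}=1, q_{-1}=0), until the denominator exceeds 13:
  i=0: a_0=3, p_0 = 3*1 + 0 = 3, q_0 = 3*0 + 1 = 1.
  i=1: a_1=2, p_1 = 2*3 + 1 = 7, q_1 = 2*1 + 0 = 2.
  i=2: a_2=2, p_2 = 2*7 + 3 = 17, q_2 = 2*2 + 1 = 5.
  i=3: a_3=3, p_3 = 3*17 + 7 = 58, q_3 = 3*5 + 2 = 17.
q_3 = 17 > 13, so the last convergent with denominator <= 13 is p_2/q_2 = 17/5.
The closest fraction with denominator <= 13 is either p_2/q_2 or the intermediate fraction (k*p_2 + p_1)/(k*q_2 + q_1) with the largest k >= 1 whose denominator stays <= 13; these approach x as k grows, and every other convergent or intermediate fraction in range is farther away.
Largest k: floor((13 - q_1)/q_2) = floor((13 - 2)/5) = 2.
That gives (2*17 + 7)/(2*5 + 2) = 41/12.
Compare the errors: |x - 17/5| = |133*5 - 17*39|/(39*5) = 2/195, and |x - 41/12| = |133*12 - 41*39|/(39*12) = 3/468.
Cross-multiplying, 3*195 = 585 < 936 = 2*468, so 3/468 is smaller: the intermediate fraction 41/12 is closer to x than 17/5.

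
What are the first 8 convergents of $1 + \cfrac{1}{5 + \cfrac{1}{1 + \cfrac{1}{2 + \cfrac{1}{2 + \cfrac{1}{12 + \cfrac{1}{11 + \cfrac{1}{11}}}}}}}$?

Using the convergent recurrence p_i = a_i*p_{i-1} + p_{i-2}, q_i = a_i*q_{i-1} + q_{i-2} with p_{-2}=0, p_{-1}=1, q_{-2}=1, q_{-1}=0:
  i=0: a_0=1, p_0 = 1*1 + 0 = 1, q_0 = 1*0 + 1 = 1.
  i=1: a_1=5, p_1 = 5*1 + 1 = 6, q_1 = 5*1 + 0 = 5.
  i=2: a_2=1, p_2 = 1*6 + 1 = 7, q_2 = 1*5 + 1 = 6.
  i=3: a_3=2, p_3 = 2*7 + 6 = 20, q_3 = 2*6 + 5 = 17.
  i=4: a_4=2, p_4 = 2*20 + 7 = 47, q_4 = 2*17 + 6 = 40.
  i=5: a_5=12, p_5 = 12*47 + 20 = 584, q_5 = 12*40 + 17 = 497.
  i=6: a_6=11, p_6 = 11*584 + 47 = 6471, q_6 = 11*497 + 40 = 5507.
  i=7: a_7=11, p_7 = 11*6471 + 584 = 71765, q_7 = 11*5507 + 497 = 61074.

1/1, 6/5, 7/6, 20/17, 47/40, 584/497, 6471/5507, 71765/61074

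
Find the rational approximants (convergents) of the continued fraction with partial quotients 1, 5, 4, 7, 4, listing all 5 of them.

Using the convergent recurrence p_i = a_i*p_{i-1} + p_{i-2}, q_i = a_i*q_{i-1} + q_{i-2} with p_{-2}=0, p_{-1}=1, q_{-2}=1, q_{-1}=0:
  i=0: a_0=1, p_0 = 1*1 + 0 = 1, q_0 = 1*0 + 1 = 1.
  i=1: a_1=5, p_1 = 5*1 + 1 = 6, q_1 = 5*1 + 0 = 5.
  i=2: a_2=4, p_2 = 4*6 + 1 = 25, q_2 = 4*5 + 1 = 21.
  i=3: a_3=7, p_3 = 7*25 + 6 = 181, q_3 = 7*21 + 5 = 152.
  i=4: a_4=4, p_4 = 4*181 + 25 = 749, q_4 = 4*152 + 21 = 629.

1/1, 6/5, 25/21, 181/152, 749/629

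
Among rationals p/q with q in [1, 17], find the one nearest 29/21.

18/13

Expand x = 29/21 as a continued fraction with the Euclidean algorithm:
  29 = 1*21 + 8, so a_0 = 1.
  21 = 2*8 + 5, so a_1 = 2.
  8 = 1*5 + 3, so a_2 = 1.
  5 = 1*3 + 2, so a_3 = 1.
  3 = 1*2 + 1, so a_4 = 1.
  2 = 2*1 + 0, so a_5 = 2.
so x = [1; 2, 1, 1, 1, 2].
Convergents (p_i = a_i*p_{i-1} + p_{i-2}, q_i = a_i*q_{i-1} + q_{i-2} with p_{-2}=0, p_{-1}=1, q_{-2}=1, q_{-1}=0), until the denominator exceeds 17:
  i=0: a_0=1, p_0 = 1*1 + 0 = 1, q_0 = 1*0 + 1 = 1.
  i=1: a_1=2, p_1 = 2*1 + 1 = 3, q_1 = 2*1 + 0 = 2.
  i=2: a_2=1, p_2 = 1*3 + 1 = 4, q_2 = 1*2 + 1 = 3.
  i=3: a_3=1, p_3 = 1*4 + 3 = 7, q_3 = 1*3 + 2 = 5.
  i=4: a_4=1, p_4 = 1*7 + 4 = 11, q_4 = 1*5 + 3 = 8.
  i=5: a_5=2, p_5 = 2*11 + 7 = 29, q_5 = 2*8 + 5 = 21.
q_5 = 21 > 17, so the last convergent with denominator <= 17 is p_4/q_4 = 11/8.
The closest fraction with denominator <= 17 is either p_4/q_4 or the intermediate fraction (k*p_4 + p_3)/(k*q_4 + q_3) with the largest k >= 1 whose denominator stays <= 17; these approach x as k grows, and every other convergent or intermediate fraction in range is farther away.
Largest k: floor((17 - q_3)/q_4) = floor((17 - 5)/8) = 1.
That gives (1*11 + 7)/(1*8 + 5) = 18/13.
Compare the errors: |x - 11/8| = |29*8 - 11*21|/(21*8) = 1/168, and |x - 18/13| = |29*13 - 18*21|/(21*13) = 1/273.
Cross-multiplying, 1*168 = 168 < 273 = 1*273, so 1/273 is smaller: the intermediate fraction 18/13 is closer to x than 11/8.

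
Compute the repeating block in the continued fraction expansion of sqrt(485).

[22; (44)]

Write x_i = (sqrt(485) + m_i)/d_i with (m_0, d_0) = (0, 1). a_0 = floor(sqrt(485)) = 22, since 22^2 = 484 <= 485 < 529 = 23^2.
Iterate m_{i+1} = d_i*a_i - m_i, d_{i+1} = (485 - m_{i+1}^2)/d_i, a_{i+1} = floor((a_0 + m_{i+1})/d_{i+1}):
  m_1 = 1*22 - 0 = 22, d_1 = (485 - 22^2)/1 = 1/1 = 1, a_1 = floor((22 + 22)/1) = 44.
  m_2 = 1*44 - 22 = 22, d_2 = (485 - 22^2)/1 = 1/1 = 1: (m_2, d_2) = (m_1, d_1) = (22, 1), so from here the quotient a_1 repeats; the period length is 1.
Hence the expansion of sqrt(485) is a_0 = 22 followed by the repeating block 44 (period 1).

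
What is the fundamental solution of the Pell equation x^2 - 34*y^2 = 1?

First expand sqrt(34) as a continued fraction. With x_i = (sqrt(34) + m_i)/d_i and (m_0, d_0) = (0, 1): a_0 = floor(sqrt(34)) = 5, since 5^2 = 25 <= 34 < 36 = 6^2.
Iterate m_{i+1} = d_i*a_i - m_i, d_{i+1} = (34 - m_{i+1}^2)/d_i, a_{i+1} = floor((a_0 + m_{i+1})/d_{i+1}):
  m_1 = 1*5 - 0 = 5, d_1 = (34 - 5^2)/1 = 9/1 = 9, a_1 = floor((5 + 5)/9) = 1.
  m_2 = 9*1 - 5 = 4, d_2 = (34 - 4^2)/9 = 18/9 = 2, a_2 = floor((5 + 4)/2) = 4.
  m_3 = 2*4 - 4 = 4, d_3 = (34 - 4^2)/2 = 18/2 = 9, a_3 = floor((5 + 4)/9) = 1.
  m_4 = 9*1 - 4 = 5, d_4 = (34 - 5^2)/9 = 9/9 = 1, a_4 = floor((5 + 5)/1) = 10.
  m_5 = 1*10 - 5 = 5, d_5 = (34 - 5^2)/1 = 9/1 = 9: (m_5, d_5) = (m_1, d_1) = (5, 9), so from here the quotients repeat a_1, ..., a_4; the period length is 4.
So sqrt(34) = [5; (1, 4, 1, 10)] with period length k = 4.
k is even, so the fundamental solution of x^2 - 34y^2 = 1 is (p_{k-1}, q_{k-1}) = (p_3, q_3); compute convergents through index 3.
Convergents (p_i = a_i*p_{i-1} + p_{i-2}, q_i = a_i*q_{i-1} + q_{i-2} with p_{-2}=0, p_{-1}=1, q_{-2}=1, q_{-1}=0):
  i=0: a_0=5, p_0 = 5*1 + 0 = 5, q_0 = 5*0 + 1 = 1.
  i=1: a_1=1, p_1 = 1*5 + 1 = 6, q_1 = 1*1 + 0 = 1.
  i=2: a_2=4, p_2 = 4*6 + 5 = 29, q_2 = 4*1 + 1 = 5.
  i=3: a_3=1, p_3 = 1*29 + 6 = 35, q_3 = 1*5 + 1 = 6.
Check: 35^2 - 34*6^2 = 1225 - 1224 = 1, so (x, y) = (35, 6) solves the equation, and by the theorem it is the least positive solution.

(x, y) = (35, 6)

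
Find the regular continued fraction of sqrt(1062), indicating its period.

Write x_i = (sqrt(1062) + m_i)/d_i with (m_0, d_0) = (0, 1). a_0 = floor(sqrt(1062)) = 32, since 32^2 = 1024 <= 1062 < 1089 = 33^2.
Iterate m_{i+1} = d_i*a_i - m_i, d_{i+1} = (1062 - m_{i+1}^2)/d_i, a_{i+1} = floor((a_0 + m_{i+1})/d_{i+1}):
  m_1 = 1*32 - 0 = 32, d_1 = (1062 - 32^2)/1 = 38/1 = 38, a_1 = floor((32 + 32)/38) = 1.
  m_2 = 38*1 - 32 = 6, d_2 = (1062 - 6^2)/38 = 1026/38 = 27, a_2 = floor((32 + 6)/27) = 1.
  m_3 = 27*1 - 6 = 21, d_3 = (1062 - 21^2)/27 = 621/27 = 23, a_3 = floor((32 + 21)/23) = 2.
  m_4 = 23*2 - 21 = 25, d_4 = (1062 - 25^2)/23 = 437/23 = 19, a_4 = floor((32 + 25)/19) = 3.
  m_5 = 19*3 - 25 = 32, d_5 = (1062 - 32^2)/19 = 38/19 = 2, a_5 = floor((32 + 32)/2) = 32.
  m_6 = 2*32 - 32 = 32, d_6 = (1062 - 32^2)/2 = 38/2 = 19, a_6 = floor((32 + 32)/19) = 3.
  m_7 = 19*3 - 32 = 25, d_7 = (1062 - 25^2)/19 = 437/19 = 23, a_7 = floor((32 + 25)/23) = 2.
  m_8 = 23*2 - 25 = 21, d_8 = (1062 - 21^2)/23 = 621/23 = 27, a_8 = floor((32 + 21)/27) = 1.
  m_9 = 27*1 - 21 = 6, d_9 = (1062 - 6^2)/27 = 1026/27 = 38, a_9 = floor((32 + 6)/38) = 1.
  m_10 = 38*1 - 6 = 32, d_10 = (1062 - 32^2)/38 = 38/38 = 1, a_10 = floor((32 + 32)/1) = 64.
  m_11 = 1*64 - 32 = 32, d_11 = (1062 - 32^2)/1 = 38/1 = 38: (m_11, d_11) = (m_1, d_1) = (32, 38), so from here the quotients repeat a_1, ..., a_10; the period length is 10.
Hence the expansion of sqrt(1062) is a_0 = 32 followed by the repeating block 1, 1, 2, 3, 32, 3, 2, 1, 1, 64 (period 10).

[32; (1, 1, 2, 3, 32, 3, 2, 1, 1, 64)]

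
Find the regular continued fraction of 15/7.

[2; 7]

Run the Euclidean algorithm on 15 and 7; the successive quotients are the partial quotients a_0, a_1, ... (each step inverts the fractional part left over by the previous one):
  15 = 2*7 + 1, so a_0 = 2.
  7 = 7*1 + 0, so a_1 = 7.
The remainder reaches 0 after 2 divisions, so the expansion has 2 partial quotients, read off in order.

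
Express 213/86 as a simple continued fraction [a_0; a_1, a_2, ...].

Run the Euclidean algorithm on 213 and 86; the successive quotients are the partial quotients a_0, a_1, ... (each step inverts the fractional part left over by the previous one):
  213 = 2*86 + 41, so a_0 = 2.
  86 = 2*41 + 4, so a_1 = 2.
  41 = 10*4 + 1, so a_2 = 10.
  4 = 4*1 + 0, so a_3 = 4.
The remainder reaches 0 after 4 divisions, so the expansion has 4 partial quotients, read off in order.

[2; 2, 10, 4]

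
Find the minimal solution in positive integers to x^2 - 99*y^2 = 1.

(x, y) = (10, 1)

First expand sqrt(99) as a continued fraction. With x_i = (sqrt(99) + m_i)/d_i and (m_0, d_0) = (0, 1): a_0 = floor(sqrt(99)) = 9, since 9^2 = 81 <= 99 < 100 = 10^2.
Iterate m_{i+1} = d_i*a_i - m_i, d_{i+1} = (99 - m_{i+1}^2)/d_i, a_{i+1} = floor((a_0 + m_{i+1})/d_{i+1}):
  m_1 = 1*9 - 0 = 9, d_1 = (99 - 9^2)/1 = 18/1 = 18, a_1 = floor((9 + 9)/18) = 1.
  m_2 = 18*1 - 9 = 9, d_2 = (99 - 9^2)/18 = 18/18 = 1, a_2 = floor((9 + 9)/1) = 18.
  m_3 = 1*18 - 9 = 9, d_3 = (99 - 9^2)/1 = 18/1 = 18: (m_3, d_3) = (m_1, d_1) = (9, 18), so from here the quotients repeat a_1, a_2; the period length is 2.
So sqrt(99) = [9; (1, 18)] with period length k = 2.
k is even, so the fundamental solution of x^2 - 99y^2 = 1 is (p_{k-1}, q_{k-1}) = (p_1, q_1); compute convergents through index 1.
Convergents (p_i = a_i*p_{i-1} + p_{i-2}, q_i = a_i*q_{i-1} + q_{i-2} with p_{-2}=0, p_{-1}=1, q_{-2}=1, q_{-1}=0):
  i=0: a_0=9, p_0 = 9*1 + 0 = 9, q_0 = 9*0 + 1 = 1.
  i=1: a_1=1, p_1 = 1*9 + 1 = 10, q_1 = 1*1 + 0 = 1.
Check: 10^2 - 99*1^2 = 100 - 99 = 1, so (x, y) = (10, 1) solves the equation, and by the theorem it is the least positive solution.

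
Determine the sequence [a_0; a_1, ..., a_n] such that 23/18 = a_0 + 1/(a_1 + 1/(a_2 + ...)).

[1; 3, 1, 1, 2]

Run the Euclidean algorithm on 23 and 18; the successive quotients are the partial quotients a_0, a_1, ... (each step inverts the fractional part left over by the previous one):
  23 = 1*18 + 5, so a_0 = 1.
  18 = 3*5 + 3, so a_1 = 3.
  5 = 1*3 + 2, so a_2 = 1.
  3 = 1*2 + 1, so a_3 = 1.
  2 = 2*1 + 0, so a_4 = 2.
The remainder reaches 0 after 5 divisions, so the expansion has 5 partial quotients, read off in order.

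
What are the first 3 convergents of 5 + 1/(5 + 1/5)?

5/1, 26/5, 135/26

Using the convergent recurrence p_i = a_i*p_{i-1} + p_{i-2}, q_i = a_i*q_{i-1} + q_{i-2} with p_{-2}=0, p_{-1}=1, q_{-2}=1, q_{-1}=0:
  i=0: a_0=5, p_0 = 5*1 + 0 = 5, q_0 = 5*0 + 1 = 1.
  i=1: a_1=5, p_1 = 5*5 + 1 = 26, q_1 = 5*1 + 0 = 5.
  i=2: a_2=5, p_2 = 5*26 + 5 = 135, q_2 = 5*5 + 1 = 26.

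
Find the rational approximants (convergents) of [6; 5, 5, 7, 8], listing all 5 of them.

6/1, 31/5, 161/26, 1158/187, 9425/1522

Using the convergent recurrence p_i = a_i*p_{i-1} + p_{i-2}, q_i = a_i*q_{i-1} + q_{i-2} with p_{-2}=0, p_{-1}=1, q_{-2}=1, q_{-1}=0:
  i=0: a_0=6, p_0 = 6*1 + 0 = 6, q_0 = 6*0 + 1 = 1.
  i=1: a_1=5, p_1 = 5*6 + 1 = 31, q_1 = 5*1 + 0 = 5.
  i=2: a_2=5, p_2 = 5*31 + 6 = 161, q_2 = 5*5 + 1 = 26.
  i=3: a_3=7, p_3 = 7*161 + 31 = 1158, q_3 = 7*26 + 5 = 187.
  i=4: a_4=8, p_4 = 8*1158 + 161 = 9425, q_4 = 8*187 + 26 = 1522.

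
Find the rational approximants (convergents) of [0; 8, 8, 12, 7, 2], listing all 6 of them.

Using the convergent recurrence p_i = a_i*p_{i-1} + p_{i-2}, q_i = a_i*q_{i-1} + q_{i-2} with p_{-2}=0, p_{-1}=1, q_{-2}=1, q_{-1}=0:
  i=0: a_0=0, p_0 = 0*1 + 0 = 0, q_0 = 0*0 + 1 = 1.
  i=1: a_1=8, p_1 = 8*0 + 1 = 1, q_1 = 8*1 + 0 = 8.
  i=2: a_2=8, p_2 = 8*1 + 0 = 8, q_2 = 8*8 + 1 = 65.
  i=3: a_3=12, p_3 = 12*8 + 1 = 97, q_3 = 12*65 + 8 = 788.
  i=4: a_4=7, p_4 = 7*97 + 8 = 687, q_4 = 7*788 + 65 = 5581.
  i=5: a_5=2, p_5 = 2*687 + 97 = 1471, q_5 = 2*5581 + 788 = 11950.

0/1, 1/8, 8/65, 97/788, 687/5581, 1471/11950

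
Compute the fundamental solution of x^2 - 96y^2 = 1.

First expand sqrt(96) as a continued fraction. With x_i = (sqrt(96) + m_i)/d_i and (m_0, d_0) = (0, 1): a_0 = floor(sqrt(96)) = 9, since 9^2 = 81 <= 96 < 100 = 10^2.
Iterate m_{i+1} = d_i*a_i - m_i, d_{i+1} = (96 - m_{i+1}^2)/d_i, a_{i+1} = floor((a_0 + m_{i+1})/d_{i+1}):
  m_1 = 1*9 - 0 = 9, d_1 = (96 - 9^2)/1 = 15/1 = 15, a_1 = floor((9 + 9)/15) = 1.
  m_2 = 15*1 - 9 = 6, d_2 = (96 - 6^2)/15 = 60/15 = 4, a_2 = floor((9 + 6)/4) = 3.
  m_3 = 4*3 - 6 = 6, d_3 = (96 - 6^2)/4 = 60/4 = 15, a_3 = floor((9 + 6)/15) = 1.
  m_4 = 15*1 - 6 = 9, d_4 = (96 - 9^2)/15 = 15/15 = 1, a_4 = floor((9 + 9)/1) = 18.
  m_5 = 1*18 - 9 = 9, d_5 = (96 - 9^2)/1 = 15/1 = 15: (m_5, d_5) = (m_1, d_1) = (9, 15), so from here the quotients repeat a_1, ..., a_4; the period length is 4.
So sqrt(96) = [9; (1, 3, 1, 18)] with period length k = 4.
k is even, so the fundamental solution of x^2 - 96y^2 = 1 is (p_{k-1}, q_{k-1}) = (p_3, q_3); compute convergents through index 3.
Convergents (p_i = a_i*p_{i-1} + p_{i-2}, q_i = a_i*q_{i-1} + q_{i-2} with p_{-2}=0, p_{-1}=1, q_{-2}=1, q_{-1}=0):
  i=0: a_0=9, p_0 = 9*1 + 0 = 9, q_0 = 9*0 + 1 = 1.
  i=1: a_1=1, p_1 = 1*9 + 1 = 10, q_1 = 1*1 + 0 = 1.
  i=2: a_2=3, p_2 = 3*10 + 9 = 39, q_2 = 3*1 + 1 = 4.
  i=3: a_3=1, p_3 = 1*39 + 10 = 49, q_3 = 1*4 + 1 = 5.
Check: 49^2 - 96*5^2 = 2401 - 2400 = 1, so (x, y) = (49, 5) solves the equation, and by the theorem it is the least positive solution.

(x, y) = (49, 5)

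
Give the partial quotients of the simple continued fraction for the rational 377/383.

[0; 1, 62, 1, 5]

Run the Euclidean algorithm on 377 and 383; the successive quotients are the partial quotients a_0, a_1, ... (each step inverts the fractional part left over by the previous one):
  377 = 0*383 + 377, so a_0 = 0.
  383 = 1*377 + 6, so a_1 = 1.
  377 = 62*6 + 5, so a_2 = 62.
  6 = 1*5 + 1, so a_3 = 1.
  5 = 5*1 + 0, so a_4 = 5.
The remainder reaches 0 after 5 divisions, so the expansion has 5 partial quotients, read off in order.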